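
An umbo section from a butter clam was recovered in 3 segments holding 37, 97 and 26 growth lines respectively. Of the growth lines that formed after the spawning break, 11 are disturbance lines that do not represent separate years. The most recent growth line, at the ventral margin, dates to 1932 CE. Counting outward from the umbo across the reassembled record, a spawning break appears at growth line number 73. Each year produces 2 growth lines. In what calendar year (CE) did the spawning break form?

Total growth lines = 37 + 97 + 26 = 160.
The spawning break sits at growth line 73 from the umbo, so 160 − 73 = 87 growth lines formed after it.
Excluding 11 false growth lines: 87 − 11 = 76.
Dividing by 2 growth lines per year: 76 / 2 = 38 years.
The growth line at the ventral margin is 1932 CE, so the spawning break dates to 1932 − 38 = 1894 CE.

1894 CE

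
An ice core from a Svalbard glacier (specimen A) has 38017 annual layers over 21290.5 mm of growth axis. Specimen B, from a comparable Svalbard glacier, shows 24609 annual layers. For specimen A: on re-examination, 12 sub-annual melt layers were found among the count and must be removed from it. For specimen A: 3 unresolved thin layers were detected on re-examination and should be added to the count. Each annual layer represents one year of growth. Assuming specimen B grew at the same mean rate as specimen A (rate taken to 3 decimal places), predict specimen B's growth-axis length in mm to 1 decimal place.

Specimen A: true annual layer count = 38017 − 12 + 3 = 38008.
A: Extension rate ≈ 21290.5 / 38008 = 0.560 mm/yr.
Length of B = 0.560 × 24609 = 13781.0 mm.

13781.0 mm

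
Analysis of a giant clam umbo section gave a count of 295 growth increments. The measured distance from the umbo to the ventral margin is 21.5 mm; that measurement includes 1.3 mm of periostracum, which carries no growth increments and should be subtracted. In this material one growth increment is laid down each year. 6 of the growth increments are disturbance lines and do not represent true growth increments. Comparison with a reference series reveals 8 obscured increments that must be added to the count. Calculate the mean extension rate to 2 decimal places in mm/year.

0.07 mm/year

Correcting the raw count gives 295 − 6 + 8 = 297 true growth increments.
Removing the 1.3 mm offcut leaves 21.5 − 1.3 = 20.2 mm.
20.2 mm over 297 years gives 20.2 / 297 ≈ 0.07 mm/year.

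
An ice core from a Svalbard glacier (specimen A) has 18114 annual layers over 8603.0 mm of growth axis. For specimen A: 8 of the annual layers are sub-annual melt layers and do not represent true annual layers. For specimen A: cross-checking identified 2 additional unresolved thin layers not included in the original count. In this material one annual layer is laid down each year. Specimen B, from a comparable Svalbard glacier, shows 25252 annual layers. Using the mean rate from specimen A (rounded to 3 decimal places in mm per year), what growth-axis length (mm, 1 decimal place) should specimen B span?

11994.7 mm

Specimen A: adjusted count: 18114 − 8 + 2 = 18108 annual layers.
A: 8603.0 mm over 18108 years gives 8603.0 / 18108 ≈ 0.475 mm/yr.
B's length ≈ 0.475 × 25252 = 11994.7 mm.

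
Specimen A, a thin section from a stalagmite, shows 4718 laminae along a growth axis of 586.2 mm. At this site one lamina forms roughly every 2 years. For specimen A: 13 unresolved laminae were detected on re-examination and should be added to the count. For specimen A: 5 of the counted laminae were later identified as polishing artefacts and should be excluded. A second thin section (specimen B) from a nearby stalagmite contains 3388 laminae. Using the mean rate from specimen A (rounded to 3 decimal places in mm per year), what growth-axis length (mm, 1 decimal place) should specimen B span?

420.1 mm

Specimen A: adjusted count: 4718 − 5 + 13 = 4726 laminae.
Specimen A: multiplying by 2 years per lamina: 4726 × 2 = 9452 years.
A: Extension rate ≈ 586.2 / 9452 = 0.062 mm/yr.
Specimen B: 3388 laminae at 2 years each span 3388 × 2 = 6776 years. B's length ≈ 0.062 × 6776 = 420.1 mm.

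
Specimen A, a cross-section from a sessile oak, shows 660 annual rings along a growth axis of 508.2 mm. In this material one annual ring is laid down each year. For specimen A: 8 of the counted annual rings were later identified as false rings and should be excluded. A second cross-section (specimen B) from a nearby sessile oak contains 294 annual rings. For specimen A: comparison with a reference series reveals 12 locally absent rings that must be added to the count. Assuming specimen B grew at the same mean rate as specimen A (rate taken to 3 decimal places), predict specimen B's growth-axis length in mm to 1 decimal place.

Specimen A: adjusted count: 660 − 8 + 12 = 664 annual rings.
A: Mean rate = 508.2 mm / 664 years ≈ 0.765 mm/yr.
B's length ≈ 0.765 × 294 = 224.9 mm.

224.9 mm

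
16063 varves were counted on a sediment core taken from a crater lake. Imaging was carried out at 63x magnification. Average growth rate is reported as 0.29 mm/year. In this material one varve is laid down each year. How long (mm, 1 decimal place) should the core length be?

The record spans 16063 years at 0.29 mm per year.
Length ≈ 0.29 × 16063 = 4658.3 mm.

4658.3 mm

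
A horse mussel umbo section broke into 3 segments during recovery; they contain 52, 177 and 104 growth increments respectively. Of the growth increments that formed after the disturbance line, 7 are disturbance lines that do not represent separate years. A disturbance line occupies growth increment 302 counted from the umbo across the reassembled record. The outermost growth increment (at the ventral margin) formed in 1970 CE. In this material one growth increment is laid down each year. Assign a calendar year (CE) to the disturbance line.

Total growth increments = 52 + 177 + 104 = 333.
The disturbance line sits at growth increment 302 from the umbo, so 333 − 302 = 31 growth increments formed after it.
Removing the 7 false growth increments leaves 31 − 7 = 24 true growth increments beyond the disturbance line.
Counting back 24 years from 1970 CE places the disturbance line in 1970 − 24 = 1946 CE.

1946 CE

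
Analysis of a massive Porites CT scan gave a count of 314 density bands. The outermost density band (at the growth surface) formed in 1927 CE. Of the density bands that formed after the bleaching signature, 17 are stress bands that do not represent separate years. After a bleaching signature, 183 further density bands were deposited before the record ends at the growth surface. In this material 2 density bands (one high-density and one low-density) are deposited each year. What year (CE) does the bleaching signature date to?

There are 183 density bands younger than the bleaching signature.
183 − 17 false = 166 true density bands after the bleaching signature.
166 density bands at 2 per year is 166 / 2 = 83 years.
The density band at the growth surface is 1927 CE, so the bleaching signature dates to 1927 − 83 = 1844 CE.

1844 CE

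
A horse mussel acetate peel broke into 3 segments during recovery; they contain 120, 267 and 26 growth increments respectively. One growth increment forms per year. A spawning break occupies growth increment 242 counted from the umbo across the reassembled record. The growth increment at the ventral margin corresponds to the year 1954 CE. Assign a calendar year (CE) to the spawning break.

Total growth increments = 120 + 267 + 26 = 413.
413 − 242 = 171 growth increments lie beyond the spawning break toward the ventral margin.
1954 − 171 = 1783 CE.

1783 CE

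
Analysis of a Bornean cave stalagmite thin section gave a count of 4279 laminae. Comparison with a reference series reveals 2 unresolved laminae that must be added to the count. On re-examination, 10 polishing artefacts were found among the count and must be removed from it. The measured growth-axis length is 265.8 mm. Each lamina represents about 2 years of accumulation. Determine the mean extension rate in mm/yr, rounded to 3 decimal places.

After corrections the count is 4279 − 10 + 2 = 4271 laminae.
4271 laminae at 2 years each span 4271 × 2 = 8542 years.
265.8 mm over 8542 years gives 265.8 / 8542 ≈ 0.031 mm/yr.

0.031 mm/yr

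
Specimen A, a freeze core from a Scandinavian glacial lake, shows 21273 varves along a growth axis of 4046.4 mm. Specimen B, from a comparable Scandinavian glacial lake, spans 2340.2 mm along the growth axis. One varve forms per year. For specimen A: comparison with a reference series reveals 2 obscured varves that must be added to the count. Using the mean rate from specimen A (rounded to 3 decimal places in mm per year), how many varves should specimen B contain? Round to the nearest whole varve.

Specimen A: correcting the raw count gives 21273 + 2 = 21275 true varves.
A: 4046.4 mm over 21275 years gives 4046.4 / 21275 ≈ 0.190 mm/year.
Specimen B: 2340.2 mm / 0.190 mm per year = 12316.84 years ≈ 12317 varves.

12317 varves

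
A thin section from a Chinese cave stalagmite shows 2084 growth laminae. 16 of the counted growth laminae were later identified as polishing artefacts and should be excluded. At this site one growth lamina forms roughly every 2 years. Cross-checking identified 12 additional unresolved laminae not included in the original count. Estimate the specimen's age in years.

Correcting the raw count gives 2084 − 16 + 12 = 2080 true growth laminae.
Multiplying by 2 years per growth lamina: 2080 × 2 = 4160 years.

4160 yr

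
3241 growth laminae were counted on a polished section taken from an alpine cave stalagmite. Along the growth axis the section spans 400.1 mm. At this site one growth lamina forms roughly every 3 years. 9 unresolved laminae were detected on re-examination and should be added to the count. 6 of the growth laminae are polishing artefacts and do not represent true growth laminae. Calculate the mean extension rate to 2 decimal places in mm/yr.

0.04 mm/yr

Adjusted count: 3241 − 6 + 9 = 3244 growth laminae.
Multiplying by 3 years per growth lamina: 3244 × 3 = 9732 years.
400.1 mm over 9732 years gives 400.1 / 9732 ≈ 0.04 mm/yr.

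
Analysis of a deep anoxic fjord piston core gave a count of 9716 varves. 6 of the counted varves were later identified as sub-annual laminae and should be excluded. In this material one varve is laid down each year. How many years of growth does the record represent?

Adjusted count: 9716 − 6 = 9710 varves.
With a one-to-one varve periodicity this is 9710 years.

9710 years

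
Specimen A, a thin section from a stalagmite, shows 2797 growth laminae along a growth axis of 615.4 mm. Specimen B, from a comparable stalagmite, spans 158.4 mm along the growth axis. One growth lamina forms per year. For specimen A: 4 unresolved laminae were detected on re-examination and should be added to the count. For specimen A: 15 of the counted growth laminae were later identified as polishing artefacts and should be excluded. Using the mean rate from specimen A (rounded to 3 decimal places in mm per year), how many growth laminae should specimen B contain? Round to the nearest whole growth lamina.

717 growth laminae

Specimen A: correcting the raw count gives 2797 − 15 + 4 = 2786 true growth laminae.
A: Extension rate ≈ 615.4 / 2786 = 0.221 mm/year.
Specimen B: 158.4 mm / 0.221 mm per year = 716.74 years ≈ 717 growth laminae.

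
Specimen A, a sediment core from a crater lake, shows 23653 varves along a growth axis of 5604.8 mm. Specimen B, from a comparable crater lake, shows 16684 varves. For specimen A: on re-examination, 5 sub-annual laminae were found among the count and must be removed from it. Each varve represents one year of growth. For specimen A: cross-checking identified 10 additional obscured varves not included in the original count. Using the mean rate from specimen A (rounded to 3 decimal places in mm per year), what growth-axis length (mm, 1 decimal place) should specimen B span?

Specimen A: after corrections the count is 23653 − 5 + 10 = 23658 varves.
A: Extension rate ≈ 5604.8 / 23658 = 0.237 mm/year.
For B, 0.237 mm/year × 16684 years = 3954.1 mm.

3954.1 mm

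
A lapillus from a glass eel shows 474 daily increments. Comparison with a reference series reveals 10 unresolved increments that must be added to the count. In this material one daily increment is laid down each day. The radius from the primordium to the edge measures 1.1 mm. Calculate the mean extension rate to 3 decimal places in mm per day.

0.002 mm per day

True daily increment count = 474 + 10 = 484.
Extension rate ≈ 1.1 / 484 = 0.002 mm per day.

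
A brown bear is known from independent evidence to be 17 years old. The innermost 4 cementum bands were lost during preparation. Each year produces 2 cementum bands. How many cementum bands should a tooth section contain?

30 cementum bands

With 2 cementum bands per year, 17 years would produce 17 × 2 = 34 cementum bands.
34 − 4 missed = 30 cementum bands expected in the prepared section.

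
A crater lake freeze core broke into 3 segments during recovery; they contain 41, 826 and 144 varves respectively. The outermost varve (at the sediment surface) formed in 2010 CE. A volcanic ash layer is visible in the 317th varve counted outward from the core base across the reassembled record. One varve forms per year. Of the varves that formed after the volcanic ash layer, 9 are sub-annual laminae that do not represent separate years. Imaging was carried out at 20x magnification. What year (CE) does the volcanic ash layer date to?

1325 CE

Total varves = 41 + 826 + 144 = 1011.
Between varve 317 and the sediment surface there are 1011 − 317 = 694 varves.
694 − 9 false = 685 true varves after the volcanic ash layer.
The varve at the sediment surface is 2010 CE, so the volcanic ash layer dates to 2010 − 685 = 1325 CE.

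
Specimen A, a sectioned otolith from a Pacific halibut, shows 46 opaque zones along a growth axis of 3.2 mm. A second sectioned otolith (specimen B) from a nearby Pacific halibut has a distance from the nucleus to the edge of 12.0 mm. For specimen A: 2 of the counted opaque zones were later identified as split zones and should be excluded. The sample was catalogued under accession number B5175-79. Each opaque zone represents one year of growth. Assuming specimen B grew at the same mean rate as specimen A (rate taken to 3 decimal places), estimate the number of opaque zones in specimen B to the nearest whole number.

Specimen A: correcting the raw count gives 46 − 2 = 44 true opaque zones.
A: 3.2 mm over 44 years gives 3.2 / 44 ≈ 0.073 mm/year.
For B, 12.0 / 0.073 = 164.38 years ≈ 164 opaque zones.

164 opaque zones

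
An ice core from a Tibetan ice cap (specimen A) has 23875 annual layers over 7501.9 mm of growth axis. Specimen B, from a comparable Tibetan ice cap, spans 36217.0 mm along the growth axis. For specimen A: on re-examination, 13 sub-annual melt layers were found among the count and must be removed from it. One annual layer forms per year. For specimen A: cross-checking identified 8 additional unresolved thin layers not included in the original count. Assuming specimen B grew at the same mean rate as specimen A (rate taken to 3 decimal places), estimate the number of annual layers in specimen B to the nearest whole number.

Specimen A: adjusted count: 23875 − 13 + 8 = 23870 annual layers.
A: Extension rate ≈ 7501.9 / 23870 = 0.314 mm per year.
For B, 36217.0 / 0.314 = 115340.76 years ≈ 115341 annual layers.

115341 annual layers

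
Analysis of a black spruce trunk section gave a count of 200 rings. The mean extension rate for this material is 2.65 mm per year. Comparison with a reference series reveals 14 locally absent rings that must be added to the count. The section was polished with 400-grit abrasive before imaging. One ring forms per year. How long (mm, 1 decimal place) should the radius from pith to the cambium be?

True ring count = 200 + 14 = 214.
Predicted length = 2.65 mm/year × 214 years = 567.1 mm.

567.1 mm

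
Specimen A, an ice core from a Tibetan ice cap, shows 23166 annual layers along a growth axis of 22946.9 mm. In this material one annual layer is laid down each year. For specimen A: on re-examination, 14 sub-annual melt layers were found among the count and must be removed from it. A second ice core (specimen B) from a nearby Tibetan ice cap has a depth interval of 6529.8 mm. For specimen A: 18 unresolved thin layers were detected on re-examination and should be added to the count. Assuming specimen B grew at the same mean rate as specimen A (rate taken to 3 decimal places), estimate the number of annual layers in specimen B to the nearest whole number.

6596 annual layers

Specimen A: adjusted count: 23166 − 14 + 18 = 23170 annual layers.
A: 22946.9 mm over 23170 years gives 22946.9 / 23170 ≈ 0.990 mm/yr.
B spans 6529.8 / 0.990 = 6595.76 years ≈ 6596 annual layers.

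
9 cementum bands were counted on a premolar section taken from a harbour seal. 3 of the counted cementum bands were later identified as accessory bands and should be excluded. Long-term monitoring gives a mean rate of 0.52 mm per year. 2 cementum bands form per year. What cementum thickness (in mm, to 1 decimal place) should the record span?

Adjusted count: 9 − 3 = 6 cementum bands.
With 2 cementum bands per year, 6 / 2 = 3 years.
Length ≈ 0.52 × 3 = 1.6 mm.

1.6 mm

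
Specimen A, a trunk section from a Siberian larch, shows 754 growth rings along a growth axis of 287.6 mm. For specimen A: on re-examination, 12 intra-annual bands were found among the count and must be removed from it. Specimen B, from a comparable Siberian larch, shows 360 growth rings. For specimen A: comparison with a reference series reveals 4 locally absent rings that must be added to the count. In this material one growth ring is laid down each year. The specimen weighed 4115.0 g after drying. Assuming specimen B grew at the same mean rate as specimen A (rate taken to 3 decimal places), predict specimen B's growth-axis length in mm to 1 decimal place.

Specimen A: correcting the raw count gives 754 − 12 + 4 = 746 true growth rings.
A: Mean rate = 287.6 mm / 746 years ≈ 0.386 mm/year.
Length of B = 0.386 × 360 = 139.0 mm.

139.0 mm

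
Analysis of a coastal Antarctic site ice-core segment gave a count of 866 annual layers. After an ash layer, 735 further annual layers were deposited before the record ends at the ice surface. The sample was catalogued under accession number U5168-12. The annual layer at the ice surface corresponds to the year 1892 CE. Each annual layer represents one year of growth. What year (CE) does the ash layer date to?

1157 CE

735 annual layers formed after the ash layer.
Counting back 735 years from 1892 CE places the ash layer in 1892 − 735 = 1157 CE.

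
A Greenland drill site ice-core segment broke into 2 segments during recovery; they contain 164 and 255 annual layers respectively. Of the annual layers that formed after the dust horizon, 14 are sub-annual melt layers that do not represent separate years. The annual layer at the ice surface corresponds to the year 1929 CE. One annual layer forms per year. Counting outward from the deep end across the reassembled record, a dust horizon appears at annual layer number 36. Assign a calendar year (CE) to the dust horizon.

1560 CE

Total annual layers = 164 + 255 = 419.
Between annual layer 36 and the ice surface there are 419 − 36 = 383 annual layers.
383 − 14 false = 369 true annual layers after the dust horizon.
The annual layer at the ice surface is 1929 CE, so the dust horizon dates to 1929 − 369 = 1560 CE.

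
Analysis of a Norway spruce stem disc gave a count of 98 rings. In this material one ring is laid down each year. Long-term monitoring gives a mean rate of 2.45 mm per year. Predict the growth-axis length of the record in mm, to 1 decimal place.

240.1 mm

The record spans 98 years at 2.45 mm per year.
98 years at 2.45 mm/year gives 2.45 × 98 = 240.1 mm.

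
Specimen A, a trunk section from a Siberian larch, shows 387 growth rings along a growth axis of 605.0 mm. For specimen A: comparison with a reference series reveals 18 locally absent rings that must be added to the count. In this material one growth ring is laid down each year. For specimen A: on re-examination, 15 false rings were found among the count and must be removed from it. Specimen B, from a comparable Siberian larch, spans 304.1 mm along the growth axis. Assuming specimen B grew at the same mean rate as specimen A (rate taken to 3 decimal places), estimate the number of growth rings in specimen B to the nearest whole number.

Specimen A: correcting the raw count gives 387 − 15 + 18 = 390 true growth rings.
A: 605.0 mm over 390 years gives 605.0 / 390 ≈ 1.551 mm/yr.
For B, 304.1 / 1.551 = 196.07 years ≈ 196 growth rings.

196 growth rings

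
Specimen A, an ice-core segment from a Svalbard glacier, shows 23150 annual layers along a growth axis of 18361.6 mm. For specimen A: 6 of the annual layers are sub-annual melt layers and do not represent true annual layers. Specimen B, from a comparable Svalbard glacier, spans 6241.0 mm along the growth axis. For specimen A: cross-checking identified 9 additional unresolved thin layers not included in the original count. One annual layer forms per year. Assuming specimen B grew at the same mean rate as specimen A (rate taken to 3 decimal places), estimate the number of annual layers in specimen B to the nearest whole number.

7870 annual layers

Specimen A: adjusted count: 23150 − 6 + 9 = 23153 annual layers.
A: 18361.6 mm over 23153 years gives 18361.6 / 23153 ≈ 0.793 mm/yr.
B spans 6241.0 / 0.793 = 7870.11 years ≈ 7870 annual layers.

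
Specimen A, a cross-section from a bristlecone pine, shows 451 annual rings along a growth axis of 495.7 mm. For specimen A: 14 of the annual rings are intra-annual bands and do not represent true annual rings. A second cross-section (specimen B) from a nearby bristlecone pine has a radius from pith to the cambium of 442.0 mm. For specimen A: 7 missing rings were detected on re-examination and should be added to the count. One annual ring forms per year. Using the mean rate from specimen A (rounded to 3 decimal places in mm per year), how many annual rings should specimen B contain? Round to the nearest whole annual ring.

396 annual rings

Specimen A: adjusted count: 451 − 14 + 7 = 444 annual rings.
A: Extension rate ≈ 495.7 / 444 = 1.116 mm/year.
Specimen B: 442.0 mm / 1.116 mm per year = 396.06 years ≈ 396 annual rings.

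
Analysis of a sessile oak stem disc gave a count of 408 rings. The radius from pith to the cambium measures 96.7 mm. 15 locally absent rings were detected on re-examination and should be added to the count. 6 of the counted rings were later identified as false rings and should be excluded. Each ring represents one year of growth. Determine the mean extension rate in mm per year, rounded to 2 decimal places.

0.23 mm per year

Correcting the raw count gives 408 − 6 + 15 = 417 true rings.
96.7 mm over 417 years gives 96.7 / 417 ≈ 0.23 mm per year.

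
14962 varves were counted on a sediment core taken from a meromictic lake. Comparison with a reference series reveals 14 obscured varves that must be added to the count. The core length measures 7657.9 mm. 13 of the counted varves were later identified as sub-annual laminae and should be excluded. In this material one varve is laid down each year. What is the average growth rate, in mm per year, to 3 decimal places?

Correcting the raw count gives 14962 − 13 + 14 = 14963 true varves.
Mean rate = 7657.9 mm / 14963 years ≈ 0.512 mm per year.

0.512 mm per year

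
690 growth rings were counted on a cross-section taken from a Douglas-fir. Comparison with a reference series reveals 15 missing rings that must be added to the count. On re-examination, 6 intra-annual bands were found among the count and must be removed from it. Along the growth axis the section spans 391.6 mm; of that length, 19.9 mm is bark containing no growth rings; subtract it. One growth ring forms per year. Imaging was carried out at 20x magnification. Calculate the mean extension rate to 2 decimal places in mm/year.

Adjusted count: 690 − 6 + 15 = 699 growth rings.
Removing the 19.9 mm offcut leaves 391.6 − 19.9 = 371.7 mm.
Extension rate ≈ 371.7 / 699 = 0.53 mm/year.

0.53 mm/year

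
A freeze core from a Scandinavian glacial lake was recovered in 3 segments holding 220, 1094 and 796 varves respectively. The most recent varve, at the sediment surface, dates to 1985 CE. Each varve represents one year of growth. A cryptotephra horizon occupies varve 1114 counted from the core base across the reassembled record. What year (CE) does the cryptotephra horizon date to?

989 CE

Total varves = 220 + 1094 + 796 = 2110.
2110 − 1114 = 996 varves lie beyond the cryptotephra horizon toward the sediment surface.
1985 − 996 = 989 CE.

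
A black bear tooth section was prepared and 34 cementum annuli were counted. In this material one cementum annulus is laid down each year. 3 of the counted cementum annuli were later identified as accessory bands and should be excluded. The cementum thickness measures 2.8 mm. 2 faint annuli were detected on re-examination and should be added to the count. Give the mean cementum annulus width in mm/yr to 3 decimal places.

0.085 mm/yr

Correcting the raw count gives 34 − 3 + 2 = 33 true cementum annuli.
Mean rate = 2.8 mm / 33 years ≈ 0.085 mm/yr.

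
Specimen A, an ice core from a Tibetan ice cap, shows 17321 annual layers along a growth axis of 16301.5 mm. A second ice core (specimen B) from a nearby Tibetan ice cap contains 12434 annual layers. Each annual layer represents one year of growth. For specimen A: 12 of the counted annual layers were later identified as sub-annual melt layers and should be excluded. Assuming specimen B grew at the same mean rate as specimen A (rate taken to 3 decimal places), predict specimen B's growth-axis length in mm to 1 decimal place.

11712.8 mm

Specimen A: after corrections the count is 17321 − 12 = 17309 annual layers.
A: Extension rate ≈ 16301.5 / 17309 = 0.942 mm per year.
B's length ≈ 0.942 × 12434 = 11712.8 mm.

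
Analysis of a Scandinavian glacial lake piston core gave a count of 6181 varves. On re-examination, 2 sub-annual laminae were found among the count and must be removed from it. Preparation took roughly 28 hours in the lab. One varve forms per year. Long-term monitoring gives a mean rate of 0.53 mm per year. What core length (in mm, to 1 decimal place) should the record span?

True varve count = 6181 − 2 = 6179.
Predicted length = 0.53 mm/year × 6179 years = 3274.9 mm.

3274.9 mm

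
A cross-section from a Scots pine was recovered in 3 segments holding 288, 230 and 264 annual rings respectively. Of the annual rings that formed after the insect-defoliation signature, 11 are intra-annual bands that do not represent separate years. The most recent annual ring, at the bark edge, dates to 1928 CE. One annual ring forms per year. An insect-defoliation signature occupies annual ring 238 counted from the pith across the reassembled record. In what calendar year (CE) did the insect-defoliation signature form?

1395 CE

Total annual rings = 288 + 230 + 264 = 782.
Between annual ring 238 and the bark edge there are 782 − 238 = 544 annual rings.
Removing the 11 false annual rings leaves 544 − 11 = 533 true annual rings beyond the insect-defoliation signature.
Counting back 533 years from 1928 CE places the insect-defoliation signature in 1928 − 533 = 1395 CE.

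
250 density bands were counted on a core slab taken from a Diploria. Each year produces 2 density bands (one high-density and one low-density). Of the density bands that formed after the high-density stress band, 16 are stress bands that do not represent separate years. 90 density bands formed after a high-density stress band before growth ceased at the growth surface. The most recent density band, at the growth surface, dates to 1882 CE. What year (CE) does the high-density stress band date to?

1845 CE

90 density bands post-date the high-density stress band.
Removing the 16 false density bands leaves 90 − 16 = 74 true density bands beyond the high-density stress band.
With 2 density bands per year, 74 / 2 = 37 years.
1882 − 37 = 1845 CE.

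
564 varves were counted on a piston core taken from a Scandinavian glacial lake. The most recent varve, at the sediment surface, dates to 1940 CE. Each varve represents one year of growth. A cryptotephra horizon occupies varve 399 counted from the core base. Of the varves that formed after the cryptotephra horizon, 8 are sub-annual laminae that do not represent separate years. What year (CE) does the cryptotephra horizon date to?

564 − 399 = 165 varves lie beyond the cryptotephra horizon toward the sediment surface.
Removing the 8 false varves leaves 165 − 8 = 157 true varves beyond the cryptotephra horizon.
The varve at the sediment surface is 1940 CE, so the cryptotephra horizon dates to 1940 − 157 = 1783 CE.

1783 CE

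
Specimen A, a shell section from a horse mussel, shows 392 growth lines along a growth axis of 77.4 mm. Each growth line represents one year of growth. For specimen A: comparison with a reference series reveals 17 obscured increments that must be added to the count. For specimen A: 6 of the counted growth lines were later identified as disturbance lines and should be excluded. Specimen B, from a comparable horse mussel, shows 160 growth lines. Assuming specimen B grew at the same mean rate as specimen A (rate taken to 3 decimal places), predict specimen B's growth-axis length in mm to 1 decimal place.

Specimen A: true growth line count = 392 − 6 + 17 = 403.
A: Extension rate ≈ 77.4 / 403 = 0.192 mm/year.
B's length ≈ 0.192 × 160 = 30.7 mm.

30.7 mm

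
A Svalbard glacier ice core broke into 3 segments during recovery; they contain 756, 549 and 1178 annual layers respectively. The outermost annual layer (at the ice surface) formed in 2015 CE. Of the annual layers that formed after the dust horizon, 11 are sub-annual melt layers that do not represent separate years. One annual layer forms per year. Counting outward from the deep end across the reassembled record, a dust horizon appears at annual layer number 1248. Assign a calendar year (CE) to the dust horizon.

791 CE

Total annual layers = 756 + 549 + 1178 = 2483.
Between annual layer 1248 and the ice surface there are 2483 − 1248 = 1235 annual layers.
1235 − 11 false = 1224 true annual layers after the dust horizon.
The annual layer at the ice surface is 2015 CE, so the dust horizon dates to 2015 − 1224 = 791 CE.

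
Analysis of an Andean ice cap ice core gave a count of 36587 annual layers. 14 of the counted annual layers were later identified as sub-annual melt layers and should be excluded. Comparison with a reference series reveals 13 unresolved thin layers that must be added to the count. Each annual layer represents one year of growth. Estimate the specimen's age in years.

36586 yr

Correcting the raw count gives 36587 − 14 + 13 = 36586 true annual layers.
At one annual layer per year, that is 36586 years.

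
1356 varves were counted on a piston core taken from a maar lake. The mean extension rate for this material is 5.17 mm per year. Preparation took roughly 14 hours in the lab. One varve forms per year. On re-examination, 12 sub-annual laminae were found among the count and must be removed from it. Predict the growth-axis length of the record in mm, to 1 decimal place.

After corrections the count is 1356 − 12 = 1344 varves.
Predicted length = 5.17 mm/year × 1344 years = 6948.5 mm.

6948.5 mm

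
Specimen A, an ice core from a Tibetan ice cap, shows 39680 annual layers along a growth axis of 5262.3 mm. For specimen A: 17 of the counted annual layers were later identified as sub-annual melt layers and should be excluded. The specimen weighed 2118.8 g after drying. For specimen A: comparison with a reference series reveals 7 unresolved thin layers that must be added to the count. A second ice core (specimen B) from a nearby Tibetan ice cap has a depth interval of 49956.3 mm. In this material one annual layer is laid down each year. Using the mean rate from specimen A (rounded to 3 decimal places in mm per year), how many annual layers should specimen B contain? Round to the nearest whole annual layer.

Specimen A: true annual layer count = 39680 − 17 + 7 = 39670.
A: Mean rate = 5262.3 mm / 39670 years ≈ 0.133 mm per year.
Specimen B: 49956.3 mm / 0.133 mm per year = 375611.28 years ≈ 375611 annual layers.

375611 annual layers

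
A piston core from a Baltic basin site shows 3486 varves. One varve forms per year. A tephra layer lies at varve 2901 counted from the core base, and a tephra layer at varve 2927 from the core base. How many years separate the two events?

26 years

2927 − 2901 = 26 varves lie between the two events.
One varve per year makes the interval 26 years.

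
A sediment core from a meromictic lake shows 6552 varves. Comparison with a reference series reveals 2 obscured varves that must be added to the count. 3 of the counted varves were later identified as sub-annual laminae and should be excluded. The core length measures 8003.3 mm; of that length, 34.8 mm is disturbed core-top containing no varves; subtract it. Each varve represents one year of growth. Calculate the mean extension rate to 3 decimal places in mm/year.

True varve count = 6552 − 3 + 2 = 6551.
The growth record spans 8003.3 − 34.8 = 7968.5 mm.
7968.5 mm over 6551 years gives 7968.5 / 6551 ≈ 1.216 mm/year.

1.216 mm/year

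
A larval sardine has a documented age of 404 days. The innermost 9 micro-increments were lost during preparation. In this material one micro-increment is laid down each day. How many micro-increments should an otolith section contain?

At one micro-increment per day, 404 days correspond to 404 micro-increments.
Less the 9 uncaptured micro-increments: 404 − 9 = 395.

395 micro-increments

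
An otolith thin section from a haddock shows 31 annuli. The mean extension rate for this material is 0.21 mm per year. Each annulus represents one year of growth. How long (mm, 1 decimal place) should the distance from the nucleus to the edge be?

6.5 mm

31 years of growth are recorded.
Predicted length = 0.21 mm/year × 31 years = 6.5 mm.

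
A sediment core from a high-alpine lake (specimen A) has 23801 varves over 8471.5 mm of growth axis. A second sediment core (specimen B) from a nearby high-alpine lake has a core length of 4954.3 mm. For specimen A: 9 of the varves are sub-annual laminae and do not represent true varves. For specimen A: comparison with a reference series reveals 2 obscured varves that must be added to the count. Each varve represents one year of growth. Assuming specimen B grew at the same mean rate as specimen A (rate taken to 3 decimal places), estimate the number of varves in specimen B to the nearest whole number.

13917 varves

Specimen A: adjusted count: 23801 − 9 + 2 = 23794 varves.
A: 8471.5 mm over 23794 years gives 8471.5 / 23794 ≈ 0.356 mm/year.
B spans 4954.3 / 0.356 = 13916.57 years ≈ 13917 varves.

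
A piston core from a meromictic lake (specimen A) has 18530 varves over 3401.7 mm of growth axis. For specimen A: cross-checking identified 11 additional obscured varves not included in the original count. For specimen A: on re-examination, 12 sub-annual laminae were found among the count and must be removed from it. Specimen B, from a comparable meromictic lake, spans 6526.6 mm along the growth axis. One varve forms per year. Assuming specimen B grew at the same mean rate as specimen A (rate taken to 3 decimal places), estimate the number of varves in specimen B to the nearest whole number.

Specimen A: after corrections the count is 18530 − 12 + 11 = 18529 varves.
A: Extension rate ≈ 3401.7 / 18529 = 0.184 mm/yr.
For B, 6526.6 / 0.184 = 35470.65 years ≈ 35471 varves.

35471 varves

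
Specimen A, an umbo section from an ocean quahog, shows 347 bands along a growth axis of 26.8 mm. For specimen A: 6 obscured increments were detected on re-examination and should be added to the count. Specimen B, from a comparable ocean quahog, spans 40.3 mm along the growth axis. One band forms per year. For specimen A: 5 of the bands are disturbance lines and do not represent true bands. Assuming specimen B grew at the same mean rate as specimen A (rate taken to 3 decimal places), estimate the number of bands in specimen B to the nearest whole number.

Specimen A: correcting the raw count gives 347 − 5 + 6 = 348 true bands.
A: Mean rate = 26.8 mm / 348 years ≈ 0.077 mm per year.
B spans 40.3 / 0.077 = 523.38 years ≈ 523 bands.

523 bands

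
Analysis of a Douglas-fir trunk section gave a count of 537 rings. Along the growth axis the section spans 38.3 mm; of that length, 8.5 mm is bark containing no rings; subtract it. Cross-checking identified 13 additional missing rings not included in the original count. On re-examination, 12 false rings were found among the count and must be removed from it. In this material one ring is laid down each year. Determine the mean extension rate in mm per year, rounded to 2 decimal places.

Adjusted count: 537 − 12 + 13 = 538 rings.
Removing the 8.5 mm offcut leaves 38.3 − 8.5 = 29.8 mm.
Mean rate = 29.8 mm / 538 years ≈ 0.06 mm per year.

0.06 mm per year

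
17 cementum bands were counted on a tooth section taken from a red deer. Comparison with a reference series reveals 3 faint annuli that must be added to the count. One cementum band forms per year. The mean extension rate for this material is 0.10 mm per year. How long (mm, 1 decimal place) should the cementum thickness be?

2.0 mm

True cementum band count = 17 + 3 = 20.
Predicted length = 0.10 mm/year × 20 years = 2.0 mm.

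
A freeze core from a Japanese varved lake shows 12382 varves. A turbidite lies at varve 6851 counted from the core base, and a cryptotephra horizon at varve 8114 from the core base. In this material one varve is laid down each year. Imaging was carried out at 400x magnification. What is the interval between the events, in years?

1263 years

8114 − 6851 = 1263 varves lie between the two events.
One varve per year makes the interval 1263 years.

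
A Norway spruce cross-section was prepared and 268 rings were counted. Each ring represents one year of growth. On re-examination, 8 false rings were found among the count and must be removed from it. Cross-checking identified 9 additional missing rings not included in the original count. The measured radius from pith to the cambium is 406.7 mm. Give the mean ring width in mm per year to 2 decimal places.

True ring count = 268 − 8 + 9 = 269.
406.7 mm over 269 years gives 406.7 / 269 ≈ 1.51 mm per year.

1.51 mm per year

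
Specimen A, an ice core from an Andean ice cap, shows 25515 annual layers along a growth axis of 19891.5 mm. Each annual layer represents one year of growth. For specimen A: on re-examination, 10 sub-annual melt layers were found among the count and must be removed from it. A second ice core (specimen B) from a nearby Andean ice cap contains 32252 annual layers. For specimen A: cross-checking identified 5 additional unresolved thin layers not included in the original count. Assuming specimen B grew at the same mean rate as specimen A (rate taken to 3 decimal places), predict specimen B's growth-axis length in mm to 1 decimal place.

25156.6 mm

Specimen A: true annual layer count = 25515 − 10 + 5 = 25510.
A: 19891.5 mm over 25510 years gives 19891.5 / 25510 ≈ 0.780 mm/year.
B's length ≈ 0.780 × 32252 = 25156.6 mm.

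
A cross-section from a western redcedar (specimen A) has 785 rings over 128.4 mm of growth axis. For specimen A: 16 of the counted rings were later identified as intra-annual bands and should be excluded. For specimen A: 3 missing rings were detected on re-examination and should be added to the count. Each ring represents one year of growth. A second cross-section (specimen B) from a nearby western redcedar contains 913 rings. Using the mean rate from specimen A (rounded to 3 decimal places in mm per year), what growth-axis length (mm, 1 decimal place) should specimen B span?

Specimen A: after corrections the count is 785 − 16 + 3 = 772 rings.
A: Extension rate ≈ 128.4 / 772 = 0.166 mm per year.
Length of B = 0.166 × 913 = 151.6 mm.

151.6 mm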